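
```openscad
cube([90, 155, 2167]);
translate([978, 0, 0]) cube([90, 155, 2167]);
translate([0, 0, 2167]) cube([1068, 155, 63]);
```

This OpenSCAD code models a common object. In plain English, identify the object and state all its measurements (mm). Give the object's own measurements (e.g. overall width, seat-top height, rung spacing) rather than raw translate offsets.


A door frame. The clear opening is 888 mm wide and 2167 mm high. Two 90 mm wide jambs, 155 mm deep, stand either side of the opening from the floor to the top of the opening. A 63 mm thick head sits across the top of both jambs, spanning the full outside width of the frame.


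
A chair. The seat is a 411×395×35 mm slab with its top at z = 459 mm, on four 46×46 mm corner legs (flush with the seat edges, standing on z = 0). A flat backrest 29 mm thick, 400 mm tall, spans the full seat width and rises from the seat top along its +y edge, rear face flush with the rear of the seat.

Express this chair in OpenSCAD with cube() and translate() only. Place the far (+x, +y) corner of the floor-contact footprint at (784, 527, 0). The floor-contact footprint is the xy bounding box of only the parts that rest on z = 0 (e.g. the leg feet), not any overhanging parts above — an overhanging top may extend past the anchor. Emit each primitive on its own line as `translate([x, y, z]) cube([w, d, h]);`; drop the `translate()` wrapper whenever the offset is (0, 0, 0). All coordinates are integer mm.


translate([373, 132, 424]) cube([411, 395, 35]);
translate([373, 132, 0]) cube([46, 46, 424]);
translate([738, 132, 0]) cube([46, 46, 424]);
translate([373, 481, 0]) cube([46, 46, 424]);
translate([738, 481, 0]) cube([46, 46, 424]);
translate([373, 498, 459]) cube([411, 29, 400]);


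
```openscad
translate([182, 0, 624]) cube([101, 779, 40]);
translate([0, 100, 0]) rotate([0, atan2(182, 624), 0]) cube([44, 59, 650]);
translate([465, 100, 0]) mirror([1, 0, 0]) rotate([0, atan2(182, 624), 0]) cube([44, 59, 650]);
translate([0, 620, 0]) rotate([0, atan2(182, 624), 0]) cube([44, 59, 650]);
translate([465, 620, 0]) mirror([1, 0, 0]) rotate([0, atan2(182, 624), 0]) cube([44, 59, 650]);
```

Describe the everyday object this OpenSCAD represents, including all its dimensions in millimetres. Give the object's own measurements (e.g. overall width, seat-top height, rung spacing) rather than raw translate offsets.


A sawhorse. A 101×779×40 mm beam (x, y, z) sits on two A-frame leg pairs. Each pair is two raked legs of 44×59 mm section (59 mm along y) splaying symmetrically in x. Each leg rises 624 mm vertically over 182 mm of horizontal reach and is 650 mm long along its own axis. Every leg's outer bottom edge rests on the floor and its outer top edge meets a bottom edge of the beam — the left legs (tilting toward +x) meet the beam's −x bottom edge, the right legs (their mirror images, tilting toward −x) meet its +x bottom edge — so the leg tops tuck under the beam, the beam's underside is 624 mm above the floor, and the feet are 465 mm apart outside-to-outside with the beam centred between them. The two leg pairs are set in 100 mm from either end of the beam.


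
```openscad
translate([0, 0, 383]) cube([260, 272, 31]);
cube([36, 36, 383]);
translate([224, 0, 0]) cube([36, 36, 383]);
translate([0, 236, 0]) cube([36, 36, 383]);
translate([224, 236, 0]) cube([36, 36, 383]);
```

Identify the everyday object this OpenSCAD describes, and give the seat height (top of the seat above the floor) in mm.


A stool. The seat height is 414 mm.

A 260×272×31 slab at z = 383 on four corner posts — a stool. The seat top is 383 + 31 = 414 mm.


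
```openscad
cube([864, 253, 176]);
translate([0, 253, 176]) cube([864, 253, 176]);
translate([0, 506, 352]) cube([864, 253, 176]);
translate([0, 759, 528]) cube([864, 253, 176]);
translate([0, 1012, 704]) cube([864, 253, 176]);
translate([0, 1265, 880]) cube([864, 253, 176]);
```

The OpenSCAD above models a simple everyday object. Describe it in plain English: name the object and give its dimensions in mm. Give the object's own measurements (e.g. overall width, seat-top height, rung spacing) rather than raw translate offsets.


A straight staircase of 6 solid steps. Each step is 864 mm wide (x), 253 mm deep (y, the going) and 176 mm tall (the rise). The first step rests on the floor; each subsequent step sits one going further in +y and one rise higher in +z, directly behind and above the previous step with no overlap.


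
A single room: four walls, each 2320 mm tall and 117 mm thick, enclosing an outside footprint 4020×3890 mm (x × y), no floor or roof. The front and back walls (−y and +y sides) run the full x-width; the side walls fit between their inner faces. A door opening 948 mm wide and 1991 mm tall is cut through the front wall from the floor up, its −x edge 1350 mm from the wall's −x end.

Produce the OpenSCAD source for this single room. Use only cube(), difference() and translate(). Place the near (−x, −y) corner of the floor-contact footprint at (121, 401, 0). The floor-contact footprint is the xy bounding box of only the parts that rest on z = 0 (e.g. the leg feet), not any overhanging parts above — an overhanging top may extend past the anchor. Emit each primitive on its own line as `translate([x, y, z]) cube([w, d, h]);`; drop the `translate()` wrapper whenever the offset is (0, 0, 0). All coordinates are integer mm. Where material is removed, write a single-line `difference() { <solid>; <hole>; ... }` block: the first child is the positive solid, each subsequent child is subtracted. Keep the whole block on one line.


difference() { translate([121, 401, 0]) cube([4020, 117, 2320]); translate([1471, 401, 0]) cube([948, 117, 1991]); }
translate([121, 4174, 0]) cube([4020, 117, 2320]);
translate([121, 518, 0]) cube([117, 3656, 2320]);
translate([4024, 518, 0]) cube([117, 3656, 2320]);


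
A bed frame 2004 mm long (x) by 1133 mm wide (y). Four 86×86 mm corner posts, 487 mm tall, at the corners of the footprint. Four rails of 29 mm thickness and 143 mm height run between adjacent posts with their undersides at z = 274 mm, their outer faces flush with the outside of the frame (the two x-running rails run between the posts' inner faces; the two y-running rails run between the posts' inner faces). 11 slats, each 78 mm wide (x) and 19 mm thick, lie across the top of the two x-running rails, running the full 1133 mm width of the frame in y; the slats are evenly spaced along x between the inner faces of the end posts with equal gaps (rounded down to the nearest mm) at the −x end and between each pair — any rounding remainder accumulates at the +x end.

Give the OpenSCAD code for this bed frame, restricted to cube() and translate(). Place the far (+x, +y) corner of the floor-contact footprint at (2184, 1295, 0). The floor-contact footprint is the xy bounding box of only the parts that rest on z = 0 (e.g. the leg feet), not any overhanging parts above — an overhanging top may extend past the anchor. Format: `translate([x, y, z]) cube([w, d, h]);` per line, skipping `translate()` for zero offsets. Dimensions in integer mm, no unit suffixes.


// slat z = rail_z + rail_h = 274 + 143 = 417
// slat gap = ⌊(1832 − 11·78) / 12⌋ = 81
translate([180, 162, 0]) cube([86, 86, 487]);
translate([180, 1209, 0]) cube([86, 86, 487]);
translate([2098, 162, 0]) cube([86, 86, 487]);
translate([2098, 1209, 0]) cube([86, 86, 487]);
translate([266, 162, 274]) cube([1832, 29, 143]);
translate([266, 1266, 274]) cube([1832, 29, 143]);
translate([180, 248, 274]) cube([29, 961, 143]);
translate([2155, 248, 274]) cube([29, 961, 143]);
translate([347, 162, 417]) cube([78, 1133, 19]);
translate([506, 162, 417]) cube([78, 1133, 19]);
translate([665, 162, 417]) cube([78, 1133, 19]);
translate([824, 162, 417]) cube([78, 1133, 19]);
translate([983, 162, 417]) cube([78, 1133, 19]);
translate([1142, 162, 417]) cube([78, 1133, 19]);
translate([1301, 162, 417]) cube([78, 1133, 19]);
translate([1460, 162, 417]) cube([78, 1133, 19]);
translate([1619, 162, 417]) cube([78, 1133, 19]);
translate([1778, 162, 417]) cube([78, 1133, 19]);
translate([1937, 162, 417]) cube([78, 1133, 19]);


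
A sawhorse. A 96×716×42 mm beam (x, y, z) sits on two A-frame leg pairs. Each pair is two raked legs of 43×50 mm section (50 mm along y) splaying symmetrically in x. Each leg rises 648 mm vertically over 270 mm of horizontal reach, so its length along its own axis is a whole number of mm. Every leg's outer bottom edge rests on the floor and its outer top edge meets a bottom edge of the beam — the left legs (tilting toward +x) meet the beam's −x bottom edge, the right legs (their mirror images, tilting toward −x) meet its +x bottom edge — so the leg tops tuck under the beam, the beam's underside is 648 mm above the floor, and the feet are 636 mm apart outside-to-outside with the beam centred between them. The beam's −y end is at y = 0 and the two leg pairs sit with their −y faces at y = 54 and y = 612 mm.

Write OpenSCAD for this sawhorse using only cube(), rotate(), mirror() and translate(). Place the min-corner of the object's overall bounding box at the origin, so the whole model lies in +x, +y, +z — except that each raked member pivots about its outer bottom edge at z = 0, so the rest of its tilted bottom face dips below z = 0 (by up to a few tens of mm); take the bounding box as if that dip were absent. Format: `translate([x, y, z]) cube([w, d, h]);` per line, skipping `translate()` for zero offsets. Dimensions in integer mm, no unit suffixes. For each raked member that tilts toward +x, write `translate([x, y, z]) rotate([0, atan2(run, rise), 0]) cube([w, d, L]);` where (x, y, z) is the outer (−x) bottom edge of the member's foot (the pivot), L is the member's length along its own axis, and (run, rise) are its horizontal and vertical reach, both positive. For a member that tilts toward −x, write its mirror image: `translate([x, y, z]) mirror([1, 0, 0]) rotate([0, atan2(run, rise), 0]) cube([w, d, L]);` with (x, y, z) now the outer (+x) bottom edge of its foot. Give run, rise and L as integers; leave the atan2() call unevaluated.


translate([270, 0, 648]) cube([96, 716, 42]);
translate([0, 54, 0]) rotate([0, atan2(270, 648), 0]) cube([43, 50, 702]);
translate([636, 54, 0]) mirror([1, 0, 0]) rotate([0, atan2(270, 648), 0]) cube([43, 50, 702]);
translate([0, 612, 0]) rotate([0, atan2(270, 648), 0]) cube([43, 50, 702]);
translate([636, 612, 0]) mirror([1, 0, 0]) rotate([0, atan2(270, 648), 0]) cube([43, 50, 702]);


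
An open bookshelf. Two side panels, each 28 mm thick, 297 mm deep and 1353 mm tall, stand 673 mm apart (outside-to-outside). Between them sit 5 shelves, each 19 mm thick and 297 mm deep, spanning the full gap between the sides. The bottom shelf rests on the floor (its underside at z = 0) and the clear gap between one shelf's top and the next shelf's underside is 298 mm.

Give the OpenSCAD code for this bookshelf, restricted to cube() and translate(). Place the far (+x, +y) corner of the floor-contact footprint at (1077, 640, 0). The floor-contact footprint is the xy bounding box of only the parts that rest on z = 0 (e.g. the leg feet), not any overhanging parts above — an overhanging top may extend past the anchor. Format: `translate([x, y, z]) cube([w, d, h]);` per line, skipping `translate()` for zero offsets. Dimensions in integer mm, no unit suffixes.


translate([404, 343, 0]) cube([28, 297, 1353]);
translate([1049, 343, 0]) cube([28, 297, 1353]);
translate([432, 343, 0]) cube([617, 297, 19]);
translate([432, 343, 317]) cube([617, 297, 19]);
translate([432, 343, 634]) cube([617, 297, 19]);
translate([432, 343, 951]) cube([617, 297, 19]);
translate([432, 343, 1268]) cube([617, 297, 19]);


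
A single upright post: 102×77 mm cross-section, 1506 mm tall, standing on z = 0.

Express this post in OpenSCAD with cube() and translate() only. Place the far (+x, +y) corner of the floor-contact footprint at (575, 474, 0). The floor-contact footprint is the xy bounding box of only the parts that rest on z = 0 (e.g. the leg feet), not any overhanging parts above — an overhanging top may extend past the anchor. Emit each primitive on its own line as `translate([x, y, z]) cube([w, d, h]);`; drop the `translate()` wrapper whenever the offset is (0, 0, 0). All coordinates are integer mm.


translate([473, 397, 0]) cube([102, 77, 1506]);


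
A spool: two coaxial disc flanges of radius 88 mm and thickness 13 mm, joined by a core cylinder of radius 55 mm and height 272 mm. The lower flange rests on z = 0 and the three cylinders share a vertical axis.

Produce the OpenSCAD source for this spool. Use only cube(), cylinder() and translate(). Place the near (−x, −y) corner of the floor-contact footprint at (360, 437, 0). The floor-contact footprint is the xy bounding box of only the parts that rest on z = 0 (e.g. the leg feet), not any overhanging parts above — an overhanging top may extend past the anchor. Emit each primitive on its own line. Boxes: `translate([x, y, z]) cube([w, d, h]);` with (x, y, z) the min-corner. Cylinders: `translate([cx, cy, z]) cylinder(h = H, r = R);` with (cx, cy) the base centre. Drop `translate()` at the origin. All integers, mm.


translate([448, 525, 0]) cylinder(h = 13, r = 88);
translate([448, 525, 13]) cylinder(h = 272, r = 55);
translate([448, 525, 285]) cylinder(h = 13, r = 88);


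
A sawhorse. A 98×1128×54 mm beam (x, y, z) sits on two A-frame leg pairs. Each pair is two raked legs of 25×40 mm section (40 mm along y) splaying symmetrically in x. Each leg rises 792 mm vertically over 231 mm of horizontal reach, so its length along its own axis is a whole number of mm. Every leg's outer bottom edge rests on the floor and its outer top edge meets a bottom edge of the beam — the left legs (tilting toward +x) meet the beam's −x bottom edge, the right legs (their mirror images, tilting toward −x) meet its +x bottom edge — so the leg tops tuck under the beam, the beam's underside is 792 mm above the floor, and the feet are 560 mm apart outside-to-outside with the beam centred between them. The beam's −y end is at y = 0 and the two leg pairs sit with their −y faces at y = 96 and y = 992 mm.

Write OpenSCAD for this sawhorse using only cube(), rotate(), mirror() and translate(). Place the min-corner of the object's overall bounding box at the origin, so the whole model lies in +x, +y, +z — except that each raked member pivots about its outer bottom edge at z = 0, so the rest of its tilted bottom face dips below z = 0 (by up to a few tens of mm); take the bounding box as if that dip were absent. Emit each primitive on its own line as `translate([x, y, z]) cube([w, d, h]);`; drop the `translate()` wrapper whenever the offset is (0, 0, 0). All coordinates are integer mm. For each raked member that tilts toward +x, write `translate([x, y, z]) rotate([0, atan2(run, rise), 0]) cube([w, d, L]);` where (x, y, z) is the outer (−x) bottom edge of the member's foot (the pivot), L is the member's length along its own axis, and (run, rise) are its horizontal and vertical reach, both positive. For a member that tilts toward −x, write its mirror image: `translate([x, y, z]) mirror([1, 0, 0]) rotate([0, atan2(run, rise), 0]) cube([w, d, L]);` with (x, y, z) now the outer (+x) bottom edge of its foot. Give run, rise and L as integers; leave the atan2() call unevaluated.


translate([231, 0, 792]) cube([98, 1128, 54]);
translate([0, 96, 0]) rotate([0, atan2(231, 792), 0]) cube([25, 40, 825]);
translate([560, 96, 0]) mirror([1, 0, 0]) rotate([0, atan2(231, 792), 0]) cube([25, 40, 825]);
translate([0, 992, 0]) rotate([0, atan2(231, 792), 0]) cube([25, 40, 825]);
translate([560, 992, 0]) mirror([1, 0, 0]) rotate([0, atan2(231, 792), 0]) cube([25, 40, 825]);


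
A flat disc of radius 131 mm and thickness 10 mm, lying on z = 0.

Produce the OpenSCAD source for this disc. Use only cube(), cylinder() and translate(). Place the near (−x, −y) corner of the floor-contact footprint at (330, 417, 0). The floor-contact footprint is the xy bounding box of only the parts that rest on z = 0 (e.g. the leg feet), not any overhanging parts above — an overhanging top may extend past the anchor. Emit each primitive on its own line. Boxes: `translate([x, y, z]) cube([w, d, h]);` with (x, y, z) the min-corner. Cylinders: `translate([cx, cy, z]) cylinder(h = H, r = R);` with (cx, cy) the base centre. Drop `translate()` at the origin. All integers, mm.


translate([461, 548, 0]) cylinder(h = 10, r = 131);


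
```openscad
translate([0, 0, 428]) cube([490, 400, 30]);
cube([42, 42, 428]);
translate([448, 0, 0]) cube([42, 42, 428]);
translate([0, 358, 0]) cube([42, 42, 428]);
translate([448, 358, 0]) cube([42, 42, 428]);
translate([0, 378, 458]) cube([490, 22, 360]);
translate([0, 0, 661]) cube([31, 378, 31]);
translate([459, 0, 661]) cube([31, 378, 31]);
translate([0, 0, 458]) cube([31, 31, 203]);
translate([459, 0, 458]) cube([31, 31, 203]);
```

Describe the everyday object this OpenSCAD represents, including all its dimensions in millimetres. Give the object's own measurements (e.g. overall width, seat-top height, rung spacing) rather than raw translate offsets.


A chair. The seat is a 490×400×30 mm slab with its top at z = 458 mm, on four 42×42 mm corner legs (flush with the seat edges, standing on z = 0). A flat backrest 22 mm thick, 360 mm tall, spans the full seat width and rises from the seat top along its +y edge, rear face flush with the rear of the seat. Two armrests of 31×31 mm section run along each side from the seat's front edge to the front of the backrest, top faces 234 mm above the seat top and outer faces flush with the seat's x-edges; a 31×31 mm post under the front of each armrest stands on the seat at the front corner.


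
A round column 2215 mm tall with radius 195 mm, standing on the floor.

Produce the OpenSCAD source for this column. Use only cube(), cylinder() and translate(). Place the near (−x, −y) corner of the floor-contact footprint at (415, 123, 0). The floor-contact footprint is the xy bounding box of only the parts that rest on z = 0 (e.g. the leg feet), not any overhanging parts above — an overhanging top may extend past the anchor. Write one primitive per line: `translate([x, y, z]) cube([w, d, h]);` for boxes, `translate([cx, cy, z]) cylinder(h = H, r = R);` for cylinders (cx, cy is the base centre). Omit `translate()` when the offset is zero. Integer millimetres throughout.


translate([610, 318, 0]) cylinder(h = 2215, r = 195);


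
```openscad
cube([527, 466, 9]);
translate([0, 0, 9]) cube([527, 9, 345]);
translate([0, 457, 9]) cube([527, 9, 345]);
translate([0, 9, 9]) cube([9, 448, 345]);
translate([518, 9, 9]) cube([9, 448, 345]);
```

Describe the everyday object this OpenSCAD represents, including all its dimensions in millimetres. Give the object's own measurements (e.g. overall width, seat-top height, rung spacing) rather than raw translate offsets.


An open-topped rectangular box: outside dimensions 527×466×354 mm, with a uniform wall and base thickness of 9 mm. The base is a full 527×466 slab on the floor; four walls sit on top of the base. The front and back walls (the −y and +y sides) span the full width; the two side walls fit between them.


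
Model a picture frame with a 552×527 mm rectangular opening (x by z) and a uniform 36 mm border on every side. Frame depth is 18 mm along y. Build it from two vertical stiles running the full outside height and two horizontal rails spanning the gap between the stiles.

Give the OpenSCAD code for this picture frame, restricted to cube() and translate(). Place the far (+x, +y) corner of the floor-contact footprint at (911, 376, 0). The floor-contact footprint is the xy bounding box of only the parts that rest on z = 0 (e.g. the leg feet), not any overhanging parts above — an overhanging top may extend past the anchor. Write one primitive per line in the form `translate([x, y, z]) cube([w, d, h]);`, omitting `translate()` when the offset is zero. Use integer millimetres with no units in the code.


translate([287, 358, 0]) cube([36, 18, 599]);
translate([875, 358, 0]) cube([36, 18, 599]);
translate([323, 358, 0]) cube([552, 18, 36]);
translate([323, 358, 563]) cube([552, 18, 36]);


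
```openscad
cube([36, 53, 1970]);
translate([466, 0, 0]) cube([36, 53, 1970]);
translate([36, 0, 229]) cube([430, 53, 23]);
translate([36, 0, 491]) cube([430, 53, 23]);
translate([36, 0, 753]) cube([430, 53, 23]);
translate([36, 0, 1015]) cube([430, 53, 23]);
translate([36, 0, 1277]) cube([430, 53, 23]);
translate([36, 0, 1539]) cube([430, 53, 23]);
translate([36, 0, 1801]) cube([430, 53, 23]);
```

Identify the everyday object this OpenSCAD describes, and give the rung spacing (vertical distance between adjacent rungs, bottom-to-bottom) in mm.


A ladder. The rung spacing is 262 mm.

Two tall 36×53 posts with 7 short bars between them — a ladder. Adjacent rungs sit at z = 229 and z = 491, so the spacing is 491 − 229 = 262 mm.


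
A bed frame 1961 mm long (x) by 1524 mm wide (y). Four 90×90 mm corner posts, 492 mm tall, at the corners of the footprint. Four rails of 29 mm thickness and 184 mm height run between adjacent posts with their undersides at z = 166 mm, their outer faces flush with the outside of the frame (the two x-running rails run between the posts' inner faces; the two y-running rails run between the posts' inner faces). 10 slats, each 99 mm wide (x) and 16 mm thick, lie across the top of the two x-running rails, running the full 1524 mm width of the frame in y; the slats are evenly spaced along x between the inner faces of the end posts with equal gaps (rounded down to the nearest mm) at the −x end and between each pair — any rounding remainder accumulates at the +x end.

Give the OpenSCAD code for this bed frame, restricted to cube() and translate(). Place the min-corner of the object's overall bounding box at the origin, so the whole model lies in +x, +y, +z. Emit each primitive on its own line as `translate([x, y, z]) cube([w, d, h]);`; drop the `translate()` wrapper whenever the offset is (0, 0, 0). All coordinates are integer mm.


cube([90, 90, 492]);
translate([0, 1434, 0]) cube([90, 90, 492]);
translate([1871, 0, 0]) cube([90, 90, 492]);
translate([1871, 1434, 0]) cube([90, 90, 492]);
translate([90, 0, 166]) cube([1781, 29, 184]);
translate([90, 1495, 166]) cube([1781, 29, 184]);
translate([0, 90, 166]) cube([29, 1344, 184]);
translate([1932, 90, 166]) cube([29, 1344, 184]);
translate([161, 0, 350]) cube([99, 1524, 16]);
translate([331, 0, 350]) cube([99, 1524, 16]);
translate([501, 0, 350]) cube([99, 1524, 16]);
translate([671, 0, 350]) cube([99, 1524, 16]);
translate([841, 0, 350]) cube([99, 1524, 16]);
translate([1011, 0, 350]) cube([99, 1524, 16]);
translate([1181, 0, 350]) cube([99, 1524, 16]);
translate([1351, 0, 350]) cube([99, 1524, 16]);
translate([1521, 0, 350]) cube([99, 1524, 16]);
translate([1691, 0, 350]) cube([99, 1524, 16]);


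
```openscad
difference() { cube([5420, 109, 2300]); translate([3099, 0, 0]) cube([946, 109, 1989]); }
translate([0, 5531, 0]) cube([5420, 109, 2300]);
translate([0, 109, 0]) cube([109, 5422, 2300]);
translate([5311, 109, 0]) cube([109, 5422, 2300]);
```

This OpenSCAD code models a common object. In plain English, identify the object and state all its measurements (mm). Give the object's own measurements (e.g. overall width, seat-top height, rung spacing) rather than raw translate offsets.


A single room: four walls, each 2300 mm tall and 109 mm thick, enclosing an outside footprint 5420×5640 mm (x × y), no floor or roof. The front and back walls (−y and +y sides) run the full x-width; the side walls fit between their inner faces. A door opening 946 mm wide and 1989 mm tall is cut through the front wall from the floor up, its −x edge 3099 mm from the wall's −x end.


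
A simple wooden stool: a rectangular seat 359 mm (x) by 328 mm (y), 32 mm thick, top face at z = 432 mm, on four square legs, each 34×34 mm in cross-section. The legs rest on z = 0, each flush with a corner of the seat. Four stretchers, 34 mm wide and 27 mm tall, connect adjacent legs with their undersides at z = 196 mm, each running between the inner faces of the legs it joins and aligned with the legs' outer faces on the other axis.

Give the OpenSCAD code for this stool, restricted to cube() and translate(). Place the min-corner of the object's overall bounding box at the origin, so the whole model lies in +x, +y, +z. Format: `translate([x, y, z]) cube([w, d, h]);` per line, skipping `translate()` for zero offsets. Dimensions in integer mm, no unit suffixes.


translate([0, 0, 400]) cube([359, 328, 32]);
cube([34, 34, 400]);
translate([325, 0, 0]) cube([34, 34, 400]);
translate([0, 294, 0]) cube([34, 34, 400]);
translate([325, 294, 0]) cube([34, 34, 400]);
translate([34, 0, 196]) cube([291, 34, 27]);
translate([34, 294, 196]) cube([291, 34, 27]);
translate([0, 34, 196]) cube([34, 260, 27]);
translate([325, 34, 196]) cube([34, 260, 27]);


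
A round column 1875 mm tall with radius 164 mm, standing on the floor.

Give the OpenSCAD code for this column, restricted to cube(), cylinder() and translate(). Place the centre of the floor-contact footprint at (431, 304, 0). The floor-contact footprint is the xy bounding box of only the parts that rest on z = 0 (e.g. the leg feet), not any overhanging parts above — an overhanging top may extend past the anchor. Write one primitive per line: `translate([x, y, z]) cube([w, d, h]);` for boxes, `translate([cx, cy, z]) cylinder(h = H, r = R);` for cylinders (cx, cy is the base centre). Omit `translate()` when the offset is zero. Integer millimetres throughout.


translate([431, 304, 0]) cylinder(h = 1875, r = 164);


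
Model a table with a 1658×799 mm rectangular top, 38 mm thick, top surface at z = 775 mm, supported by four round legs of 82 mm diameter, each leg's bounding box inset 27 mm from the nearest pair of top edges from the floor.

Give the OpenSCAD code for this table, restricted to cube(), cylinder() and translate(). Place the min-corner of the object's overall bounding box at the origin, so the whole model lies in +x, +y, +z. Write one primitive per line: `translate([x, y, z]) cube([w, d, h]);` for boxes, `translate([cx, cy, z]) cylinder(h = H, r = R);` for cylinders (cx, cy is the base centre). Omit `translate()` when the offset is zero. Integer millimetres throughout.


translate([0, 0, 737]) cube([1658, 799, 38]);
translate([68, 68, 0]) cylinder(h = 737, r = 41);
translate([1590, 68, 0]) cylinder(h = 737, r = 41);
translate([68, 731, 0]) cylinder(h = 737, r = 41);
translate([1590, 731, 0]) cylinder(h = 737, r = 41);


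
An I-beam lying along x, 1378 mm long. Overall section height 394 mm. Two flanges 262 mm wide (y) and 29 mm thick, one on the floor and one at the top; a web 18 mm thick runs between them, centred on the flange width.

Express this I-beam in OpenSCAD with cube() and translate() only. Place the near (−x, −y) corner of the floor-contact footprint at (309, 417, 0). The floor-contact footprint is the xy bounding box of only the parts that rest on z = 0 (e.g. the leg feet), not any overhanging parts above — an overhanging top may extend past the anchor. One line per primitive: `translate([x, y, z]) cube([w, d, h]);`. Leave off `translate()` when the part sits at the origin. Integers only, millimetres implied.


translate([309, 417, 0]) cube([1378, 262, 29]);
translate([309, 539, 29]) cube([1378, 18, 336]);
translate([309, 417, 365]) cube([1378, 262, 29]);


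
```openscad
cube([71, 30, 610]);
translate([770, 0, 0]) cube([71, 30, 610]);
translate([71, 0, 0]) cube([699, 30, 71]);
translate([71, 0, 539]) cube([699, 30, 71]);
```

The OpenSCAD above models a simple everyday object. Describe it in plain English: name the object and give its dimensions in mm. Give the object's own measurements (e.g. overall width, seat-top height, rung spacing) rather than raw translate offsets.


A rectangular picture frame lying in the x–z plane (depth along y). The opening is 699 mm wide (x) by 468 mm tall (z), surrounded by a border 71 mm wide on all four sides. The frame is 30 mm deep and is made of two full-height vertical stiles with two horizontal rails fitted between them.


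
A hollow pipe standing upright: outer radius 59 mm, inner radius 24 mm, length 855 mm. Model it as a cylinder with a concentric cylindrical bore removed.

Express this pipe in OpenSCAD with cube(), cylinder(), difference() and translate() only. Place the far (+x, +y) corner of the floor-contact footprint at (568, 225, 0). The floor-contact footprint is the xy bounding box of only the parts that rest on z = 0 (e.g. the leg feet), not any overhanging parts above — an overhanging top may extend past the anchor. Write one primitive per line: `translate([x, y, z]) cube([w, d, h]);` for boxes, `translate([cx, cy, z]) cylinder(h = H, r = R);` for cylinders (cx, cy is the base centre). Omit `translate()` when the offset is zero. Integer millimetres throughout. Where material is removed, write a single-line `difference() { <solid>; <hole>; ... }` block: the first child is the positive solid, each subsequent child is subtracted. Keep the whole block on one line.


difference() { translate([509, 166, 0]) cylinder(h = 855, r = 59); translate([509, 166, 0]) cylinder(h = 855, r = 24); }


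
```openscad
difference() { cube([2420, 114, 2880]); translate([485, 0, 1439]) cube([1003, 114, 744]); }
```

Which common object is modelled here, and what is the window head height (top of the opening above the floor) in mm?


A wall with a window opening. The window head height is 2183 mm.

A wall with a rectangular opening subtracted — a window. Sill at z = 1439, opening 744 mm tall, so the head is at 1439 + 744 = 2183 mm.


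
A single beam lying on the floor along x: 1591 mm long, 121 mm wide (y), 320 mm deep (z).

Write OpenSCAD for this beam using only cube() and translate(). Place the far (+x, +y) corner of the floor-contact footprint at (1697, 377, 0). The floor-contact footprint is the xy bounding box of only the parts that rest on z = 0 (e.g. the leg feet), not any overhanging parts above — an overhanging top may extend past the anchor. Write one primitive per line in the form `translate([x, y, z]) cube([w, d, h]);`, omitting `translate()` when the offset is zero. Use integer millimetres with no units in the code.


translate([106, 256, 0]) cube([1591, 121, 320]);


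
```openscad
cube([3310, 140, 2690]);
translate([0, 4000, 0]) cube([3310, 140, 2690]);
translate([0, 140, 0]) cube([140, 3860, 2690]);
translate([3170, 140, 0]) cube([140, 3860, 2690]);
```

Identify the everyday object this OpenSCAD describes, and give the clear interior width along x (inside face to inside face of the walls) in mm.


A house (or room) frame. The interior width is 3030 mm.

Four 2690 mm walls enclosing a rectangle with no floor or roof — a room or house frame. Outside width is 3310 mm and wall thickness is 140 mm, so the interior width is 3310 − 2 × 140 = 3030 mm.


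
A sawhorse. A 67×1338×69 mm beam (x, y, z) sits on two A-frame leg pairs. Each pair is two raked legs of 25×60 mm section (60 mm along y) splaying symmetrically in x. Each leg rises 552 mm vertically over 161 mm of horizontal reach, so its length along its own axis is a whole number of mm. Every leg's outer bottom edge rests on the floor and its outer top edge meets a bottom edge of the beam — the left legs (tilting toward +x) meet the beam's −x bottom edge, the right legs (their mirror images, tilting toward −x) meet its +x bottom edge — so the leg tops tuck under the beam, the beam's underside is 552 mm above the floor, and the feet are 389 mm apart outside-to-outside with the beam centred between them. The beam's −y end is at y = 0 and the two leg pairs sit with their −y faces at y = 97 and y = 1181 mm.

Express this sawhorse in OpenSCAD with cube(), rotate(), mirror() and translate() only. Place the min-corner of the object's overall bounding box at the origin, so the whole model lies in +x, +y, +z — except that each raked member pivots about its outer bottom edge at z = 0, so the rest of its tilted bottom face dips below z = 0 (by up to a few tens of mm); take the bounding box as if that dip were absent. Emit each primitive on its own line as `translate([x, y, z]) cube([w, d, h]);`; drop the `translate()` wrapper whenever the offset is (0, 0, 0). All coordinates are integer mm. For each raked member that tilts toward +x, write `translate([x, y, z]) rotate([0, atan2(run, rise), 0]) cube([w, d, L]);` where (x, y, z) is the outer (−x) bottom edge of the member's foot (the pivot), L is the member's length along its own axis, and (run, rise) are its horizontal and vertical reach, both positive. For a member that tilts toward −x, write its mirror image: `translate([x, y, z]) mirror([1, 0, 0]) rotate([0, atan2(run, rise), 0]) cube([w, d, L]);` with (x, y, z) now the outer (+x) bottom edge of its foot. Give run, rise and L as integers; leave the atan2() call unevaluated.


// leg length = √(161² + 552²) = 575
// right-leg outer foot x = 2·161 + 67 = 389
// beam min-corner = (161, 0, 552)
translate([161, 0, 552]) cube([67, 1338, 69]);
translate([0, 97, 0]) rotate([0, atan2(161, 552), 0]) cube([25, 60, 575]);
translate([389, 97, 0]) mirror([1, 0, 0]) rotate([0, atan2(161, 552), 0]) cube([25, 60, 575]);
translate([0, 1181, 0]) rotate([0, atan2(161, 552), 0]) cube([25, 60, 575]);
translate([389, 1181, 0]) mirror([1, 0, 0]) rotate([0, atan2(161, 552), 0]) cube([25, 60, 575]);


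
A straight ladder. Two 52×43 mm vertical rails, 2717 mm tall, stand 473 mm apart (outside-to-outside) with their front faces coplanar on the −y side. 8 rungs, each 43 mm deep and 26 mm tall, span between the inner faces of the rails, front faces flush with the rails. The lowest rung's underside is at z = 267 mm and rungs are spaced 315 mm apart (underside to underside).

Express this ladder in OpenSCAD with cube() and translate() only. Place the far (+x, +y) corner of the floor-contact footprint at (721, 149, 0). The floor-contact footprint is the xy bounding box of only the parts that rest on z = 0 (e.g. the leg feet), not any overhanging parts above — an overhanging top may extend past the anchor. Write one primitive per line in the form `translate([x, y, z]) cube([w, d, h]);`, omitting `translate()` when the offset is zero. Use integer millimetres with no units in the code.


translate([248, 106, 0]) cube([52, 43, 2717]);
translate([669, 106, 0]) cube([52, 43, 2717]);
translate([300, 106, 267]) cube([369, 43, 26]);
translate([300, 106, 582]) cube([369, 43, 26]);
translate([300, 106, 897]) cube([369, 43, 26]);
translate([300, 106, 1212]) cube([369, 43, 26]);
translate([300, 106, 1527]) cube([369, 43, 26]);
translate([300, 106, 1842]) cube([369, 43, 26]);
translate([300, 106, 2157]) cube([369, 43, 26]);
translate([300, 106, 2472]) cube([369, 43, 26]);


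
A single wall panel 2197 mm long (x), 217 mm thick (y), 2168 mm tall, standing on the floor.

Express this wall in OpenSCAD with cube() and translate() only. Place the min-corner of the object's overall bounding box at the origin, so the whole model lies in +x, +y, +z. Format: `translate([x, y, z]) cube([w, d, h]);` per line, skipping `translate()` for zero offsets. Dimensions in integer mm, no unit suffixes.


cube([2197, 217, 2168]);


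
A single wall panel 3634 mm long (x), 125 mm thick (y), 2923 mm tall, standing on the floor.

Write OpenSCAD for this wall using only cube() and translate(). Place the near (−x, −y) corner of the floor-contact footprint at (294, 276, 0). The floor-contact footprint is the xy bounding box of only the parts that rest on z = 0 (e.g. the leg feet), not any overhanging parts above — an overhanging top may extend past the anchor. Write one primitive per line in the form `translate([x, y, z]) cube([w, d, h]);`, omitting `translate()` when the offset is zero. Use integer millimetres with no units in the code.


translate([294, 276, 0]) cube([3634, 125, 2923]);


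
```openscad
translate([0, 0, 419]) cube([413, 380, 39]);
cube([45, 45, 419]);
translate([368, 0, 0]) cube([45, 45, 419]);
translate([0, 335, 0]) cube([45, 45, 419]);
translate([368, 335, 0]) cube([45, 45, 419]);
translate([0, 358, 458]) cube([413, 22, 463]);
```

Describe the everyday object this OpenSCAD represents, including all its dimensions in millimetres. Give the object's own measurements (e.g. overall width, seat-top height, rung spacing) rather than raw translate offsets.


A chair. The seat is a 413×380×39 mm slab with its top at z = 458 mm, on four 45×45 mm corner legs (flush with the seat edges, standing on z = 0). A flat backrest 22 mm thick, 463 mm tall, spans the full seat width and rises from the seat top along its +y edge, rear face flush with the rear of the seat.


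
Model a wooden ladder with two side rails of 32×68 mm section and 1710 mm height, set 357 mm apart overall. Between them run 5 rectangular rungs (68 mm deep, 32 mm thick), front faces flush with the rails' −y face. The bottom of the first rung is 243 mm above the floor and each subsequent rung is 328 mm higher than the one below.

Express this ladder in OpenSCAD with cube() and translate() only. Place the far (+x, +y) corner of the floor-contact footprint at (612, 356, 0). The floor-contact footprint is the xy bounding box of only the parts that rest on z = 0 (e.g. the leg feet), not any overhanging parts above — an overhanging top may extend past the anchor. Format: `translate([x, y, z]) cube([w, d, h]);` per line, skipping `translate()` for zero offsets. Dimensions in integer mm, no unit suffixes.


translate([255, 288, 0]) cube([32, 68, 1710]);
translate([580, 288, 0]) cube([32, 68, 1710]);
translate([287, 288, 243]) cube([293, 68, 32]);
translate([287, 288, 571]) cube([293, 68, 32]);
translate([287, 288, 899]) cube([293, 68, 32]);
translate([287, 288, 1227]) cube([293, 68, 32]);
translate([287, 288, 1555]) cube([293, 68, 32]);


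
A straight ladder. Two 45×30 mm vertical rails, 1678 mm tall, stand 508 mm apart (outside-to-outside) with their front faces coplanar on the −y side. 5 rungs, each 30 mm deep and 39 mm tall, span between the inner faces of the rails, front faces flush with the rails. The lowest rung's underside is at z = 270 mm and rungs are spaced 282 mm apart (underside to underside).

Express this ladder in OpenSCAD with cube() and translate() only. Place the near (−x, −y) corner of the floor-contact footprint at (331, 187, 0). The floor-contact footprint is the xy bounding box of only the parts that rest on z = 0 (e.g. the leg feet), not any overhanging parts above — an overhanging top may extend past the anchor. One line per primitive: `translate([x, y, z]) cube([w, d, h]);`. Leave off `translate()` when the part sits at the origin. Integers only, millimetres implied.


translate([331, 187, 0]) cube([45, 30, 1678]);
translate([794, 187, 0]) cube([45, 30, 1678]);
translate([376, 187, 270]) cube([418, 30, 39]);
translate([376, 187, 552]) cube([418, 30, 39]);
translate([376, 187, 834]) cube([418, 30, 39]);
translate([376, 187, 1116]) cube([418, 30, 39]);
translate([376, 187, 1398]) cube([418, 30, 39]);


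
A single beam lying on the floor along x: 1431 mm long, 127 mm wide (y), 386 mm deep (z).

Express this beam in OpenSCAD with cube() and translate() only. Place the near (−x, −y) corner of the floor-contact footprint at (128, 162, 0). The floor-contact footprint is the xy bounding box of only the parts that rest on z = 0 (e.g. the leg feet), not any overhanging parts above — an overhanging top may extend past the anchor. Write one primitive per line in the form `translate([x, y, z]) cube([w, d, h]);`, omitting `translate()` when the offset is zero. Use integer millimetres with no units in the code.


translate([128, 162, 0]) cube([1431, 127, 386]);


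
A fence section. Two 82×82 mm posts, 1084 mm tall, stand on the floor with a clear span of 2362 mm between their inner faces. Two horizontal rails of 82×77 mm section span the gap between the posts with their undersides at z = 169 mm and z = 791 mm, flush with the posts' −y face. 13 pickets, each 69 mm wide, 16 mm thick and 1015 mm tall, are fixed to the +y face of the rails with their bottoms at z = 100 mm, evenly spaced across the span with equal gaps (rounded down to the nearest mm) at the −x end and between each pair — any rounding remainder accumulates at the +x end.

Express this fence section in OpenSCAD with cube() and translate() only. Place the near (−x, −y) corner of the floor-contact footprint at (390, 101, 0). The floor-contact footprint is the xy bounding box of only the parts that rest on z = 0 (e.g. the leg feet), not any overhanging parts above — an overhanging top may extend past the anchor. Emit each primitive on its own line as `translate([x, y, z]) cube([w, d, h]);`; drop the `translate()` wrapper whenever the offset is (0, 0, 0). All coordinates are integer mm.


translate([390, 101, 0]) cube([82, 82, 1084]);
translate([2834, 101, 0]) cube([82, 82, 1084]);
translate([472, 101, 169]) cube([2362, 82, 77]);
translate([472, 101, 791]) cube([2362, 82, 77]);
translate([576, 183, 100]) cube([69, 16, 1015]);
translate([749, 183, 100]) cube([69, 16, 1015]);
translate([922, 183, 100]) cube([69, 16, 1015]);
translate([1095, 183, 100]) cube([69, 16, 1015]);
translate([1268, 183, 100]) cube([69, 16, 1015]);
translate([1441, 183, 100]) cube([69, 16, 1015]);
translate([1614, 183, 100]) cube([69, 16, 1015]);
translate([1787, 183, 100]) cube([69, 16, 1015]);
translate([1960, 183, 100]) cube([69, 16, 1015]);
translate([2133, 183, 100]) cube([69, 16, 1015]);
translate([2306, 183, 100]) cube([69, 16, 1015]);
translate([2479, 183, 100]) cube([69, 16, 1015]);
translate([2652, 183, 100]) cube([69, 16, 1015]);
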